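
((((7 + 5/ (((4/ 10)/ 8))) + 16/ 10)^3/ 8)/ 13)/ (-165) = -53367669/ 715000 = -74.64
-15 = -15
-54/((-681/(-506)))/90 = -506/1135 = -0.45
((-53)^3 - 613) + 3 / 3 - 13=-149502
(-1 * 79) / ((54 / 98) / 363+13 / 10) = -4683910 / 77167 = -60.70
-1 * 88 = -88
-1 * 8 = -8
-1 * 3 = -3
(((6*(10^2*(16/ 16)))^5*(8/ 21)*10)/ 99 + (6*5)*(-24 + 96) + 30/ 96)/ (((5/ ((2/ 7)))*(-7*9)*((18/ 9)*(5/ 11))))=-737280000532301/ 246960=-2985422742.68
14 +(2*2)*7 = 42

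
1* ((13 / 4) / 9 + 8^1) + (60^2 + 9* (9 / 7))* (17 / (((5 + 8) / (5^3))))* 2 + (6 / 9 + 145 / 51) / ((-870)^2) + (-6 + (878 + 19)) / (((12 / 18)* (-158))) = 1180705.95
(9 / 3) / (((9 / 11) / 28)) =308 / 3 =102.67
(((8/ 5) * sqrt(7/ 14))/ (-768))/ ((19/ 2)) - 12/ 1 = -12 - sqrt(2)/ 9120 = -12.00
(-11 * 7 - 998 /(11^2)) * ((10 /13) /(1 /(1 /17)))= -103150 /26741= -3.86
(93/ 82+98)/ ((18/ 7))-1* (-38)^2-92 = -2210233/ 1476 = -1497.45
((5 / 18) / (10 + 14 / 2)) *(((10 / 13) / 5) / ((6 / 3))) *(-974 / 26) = -2435 / 51714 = -0.05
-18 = -18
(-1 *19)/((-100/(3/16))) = 0.04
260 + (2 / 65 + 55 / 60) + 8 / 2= 206659 / 780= 264.95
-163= -163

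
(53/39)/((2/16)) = 424/39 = 10.87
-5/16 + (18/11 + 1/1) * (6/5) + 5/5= 3389/880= 3.85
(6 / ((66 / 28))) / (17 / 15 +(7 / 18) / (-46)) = 2.26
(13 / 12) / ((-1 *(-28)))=13 / 336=0.04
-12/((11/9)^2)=-972/121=-8.03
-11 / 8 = -1.38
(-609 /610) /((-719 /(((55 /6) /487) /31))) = 2233 /2648557292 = 0.00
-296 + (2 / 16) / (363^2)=-312028991 / 1054152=-296.00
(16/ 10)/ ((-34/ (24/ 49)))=-96/ 4165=-0.02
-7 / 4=-1.75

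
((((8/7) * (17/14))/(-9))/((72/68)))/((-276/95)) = 27455/547722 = 0.05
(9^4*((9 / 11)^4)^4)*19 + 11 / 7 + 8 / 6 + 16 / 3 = 4858857821430112575452 / 964944327135015381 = 5035.38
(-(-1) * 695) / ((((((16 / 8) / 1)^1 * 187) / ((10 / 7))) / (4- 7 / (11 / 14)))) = -13.03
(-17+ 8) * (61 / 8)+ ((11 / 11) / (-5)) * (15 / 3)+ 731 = 5291 / 8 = 661.38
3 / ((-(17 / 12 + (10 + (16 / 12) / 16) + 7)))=-6 / 37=-0.16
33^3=35937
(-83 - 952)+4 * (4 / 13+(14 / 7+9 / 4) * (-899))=-212118 / 13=-16316.77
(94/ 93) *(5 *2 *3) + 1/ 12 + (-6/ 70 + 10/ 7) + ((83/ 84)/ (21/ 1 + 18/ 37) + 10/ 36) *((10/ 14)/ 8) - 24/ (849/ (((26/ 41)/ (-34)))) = 242227512543967/ 7622441403360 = 31.78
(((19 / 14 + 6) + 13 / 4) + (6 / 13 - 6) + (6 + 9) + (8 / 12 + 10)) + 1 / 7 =30.88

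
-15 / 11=-1.36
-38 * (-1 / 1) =38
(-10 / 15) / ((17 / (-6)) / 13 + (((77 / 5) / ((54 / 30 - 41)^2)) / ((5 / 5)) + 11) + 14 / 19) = -2711072 / 46883579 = -0.06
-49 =-49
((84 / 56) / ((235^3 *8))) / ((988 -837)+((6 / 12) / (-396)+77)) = 297 / 4686959556250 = 0.00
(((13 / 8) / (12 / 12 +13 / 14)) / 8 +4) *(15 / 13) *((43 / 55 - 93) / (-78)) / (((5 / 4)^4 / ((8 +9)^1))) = 1223346112 / 31370625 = 39.00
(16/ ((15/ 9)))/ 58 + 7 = 1039/ 145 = 7.17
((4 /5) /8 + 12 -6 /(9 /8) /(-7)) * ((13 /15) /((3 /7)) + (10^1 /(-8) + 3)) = 261997 /5400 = 48.52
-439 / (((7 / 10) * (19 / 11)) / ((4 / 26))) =-55.86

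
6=6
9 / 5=1.80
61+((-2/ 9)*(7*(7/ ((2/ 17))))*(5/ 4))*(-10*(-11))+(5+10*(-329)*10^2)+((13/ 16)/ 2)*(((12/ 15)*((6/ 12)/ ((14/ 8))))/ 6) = -341660.37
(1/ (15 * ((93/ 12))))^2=16/ 216225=0.00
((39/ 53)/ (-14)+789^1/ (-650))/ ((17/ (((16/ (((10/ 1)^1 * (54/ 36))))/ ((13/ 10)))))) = -1628768/ 26647075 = -0.06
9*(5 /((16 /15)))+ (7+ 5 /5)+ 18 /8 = 839 /16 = 52.44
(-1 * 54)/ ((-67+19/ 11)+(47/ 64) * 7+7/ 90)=0.90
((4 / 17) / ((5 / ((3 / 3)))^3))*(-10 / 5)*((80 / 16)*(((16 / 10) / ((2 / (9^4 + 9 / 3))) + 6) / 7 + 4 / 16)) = -12374 / 875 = -14.14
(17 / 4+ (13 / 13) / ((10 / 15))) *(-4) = -23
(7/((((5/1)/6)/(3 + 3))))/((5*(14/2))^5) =0.00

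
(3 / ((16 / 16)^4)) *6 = 18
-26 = -26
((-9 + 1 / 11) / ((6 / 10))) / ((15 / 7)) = -686 / 99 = -6.93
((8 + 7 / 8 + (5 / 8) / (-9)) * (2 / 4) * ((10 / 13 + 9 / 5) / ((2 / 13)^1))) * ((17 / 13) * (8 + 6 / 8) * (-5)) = -31498705 / 7488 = -4206.56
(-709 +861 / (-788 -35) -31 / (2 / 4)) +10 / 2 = -631279 / 823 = -767.05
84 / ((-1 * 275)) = -84 / 275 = -0.31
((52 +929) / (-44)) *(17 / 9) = -1853 / 44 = -42.11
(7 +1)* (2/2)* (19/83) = 152/83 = 1.83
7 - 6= 1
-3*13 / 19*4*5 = -780 / 19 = -41.05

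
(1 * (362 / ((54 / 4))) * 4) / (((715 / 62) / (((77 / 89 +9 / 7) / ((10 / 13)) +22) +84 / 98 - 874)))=-18979364608 / 2405403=-7890.31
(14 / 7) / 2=1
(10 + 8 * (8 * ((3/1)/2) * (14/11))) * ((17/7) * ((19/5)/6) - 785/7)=-16886029/1155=-14619.94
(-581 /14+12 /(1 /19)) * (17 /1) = 6341 /2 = 3170.50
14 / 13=1.08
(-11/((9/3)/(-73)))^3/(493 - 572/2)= 517781627/5589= 92642.98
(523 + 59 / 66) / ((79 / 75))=864425 / 1738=497.37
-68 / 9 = -7.56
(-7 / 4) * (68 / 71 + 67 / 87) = -74711 / 24708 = -3.02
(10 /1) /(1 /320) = 3200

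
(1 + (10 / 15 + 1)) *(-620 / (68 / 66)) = -27280 / 17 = -1604.71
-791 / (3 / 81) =-21357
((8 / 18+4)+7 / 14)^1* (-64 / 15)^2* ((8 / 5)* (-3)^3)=-1458176 / 375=-3888.47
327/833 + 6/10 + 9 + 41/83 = 3625142/345695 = 10.49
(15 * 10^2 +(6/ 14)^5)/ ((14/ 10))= 126053715/ 117649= 1071.44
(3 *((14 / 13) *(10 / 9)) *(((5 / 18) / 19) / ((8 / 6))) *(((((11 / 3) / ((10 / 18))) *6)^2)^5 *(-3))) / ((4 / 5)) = -27010877973596294101632 / 19296875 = -1399754000251143.99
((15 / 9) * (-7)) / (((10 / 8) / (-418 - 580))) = 27944 / 3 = 9314.67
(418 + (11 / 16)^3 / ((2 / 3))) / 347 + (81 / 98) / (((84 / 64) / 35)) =3238018121 / 139288576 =23.25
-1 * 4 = -4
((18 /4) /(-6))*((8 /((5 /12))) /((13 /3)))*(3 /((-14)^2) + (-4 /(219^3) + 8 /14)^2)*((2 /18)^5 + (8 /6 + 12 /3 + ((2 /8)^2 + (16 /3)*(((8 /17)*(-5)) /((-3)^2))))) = -475056005654009990767859 /104510955208700492426520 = -4.55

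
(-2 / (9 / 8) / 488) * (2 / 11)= -4 / 6039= -0.00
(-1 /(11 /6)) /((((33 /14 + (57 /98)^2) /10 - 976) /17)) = 9796080 /1030800683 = 0.01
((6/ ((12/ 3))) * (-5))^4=50625/ 16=3164.06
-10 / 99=-0.10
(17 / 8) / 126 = 17 / 1008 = 0.02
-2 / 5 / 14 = -1 / 35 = -0.03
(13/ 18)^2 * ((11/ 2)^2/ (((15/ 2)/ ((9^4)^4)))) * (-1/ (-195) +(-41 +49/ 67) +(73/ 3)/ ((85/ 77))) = -404517568440214636407/ 5695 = -71030301745428382.16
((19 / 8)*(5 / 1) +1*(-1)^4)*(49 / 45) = 5047 / 360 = 14.02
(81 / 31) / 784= 81 / 24304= 0.00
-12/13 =-0.92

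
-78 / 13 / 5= -6 / 5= -1.20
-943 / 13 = -72.54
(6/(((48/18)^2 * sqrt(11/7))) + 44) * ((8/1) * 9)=243 * sqrt(77)/44 + 3168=3216.46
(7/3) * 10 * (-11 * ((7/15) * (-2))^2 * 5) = -30184/27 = -1117.93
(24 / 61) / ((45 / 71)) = 568 / 915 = 0.62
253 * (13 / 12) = 3289 / 12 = 274.08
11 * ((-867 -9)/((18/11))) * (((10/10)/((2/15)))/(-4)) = 44165/4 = 11041.25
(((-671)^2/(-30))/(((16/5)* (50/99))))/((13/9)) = -6428.92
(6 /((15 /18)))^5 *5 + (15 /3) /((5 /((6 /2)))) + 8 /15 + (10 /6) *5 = 181420778 /1875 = 96757.75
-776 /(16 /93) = -9021 /2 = -4510.50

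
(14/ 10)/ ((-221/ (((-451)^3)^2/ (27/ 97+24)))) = -5713852505698046479/ 2602275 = -2195714329076.69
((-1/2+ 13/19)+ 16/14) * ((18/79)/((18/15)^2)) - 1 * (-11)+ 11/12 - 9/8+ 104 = 28999735/252168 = 115.00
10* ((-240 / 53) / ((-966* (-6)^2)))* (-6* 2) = -400 / 25599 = -0.02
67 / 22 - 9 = -131 / 22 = -5.95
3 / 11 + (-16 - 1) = -184 / 11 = -16.73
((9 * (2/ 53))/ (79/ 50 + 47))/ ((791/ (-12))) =-10800/ 101830967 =-0.00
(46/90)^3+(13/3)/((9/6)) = 275417/91125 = 3.02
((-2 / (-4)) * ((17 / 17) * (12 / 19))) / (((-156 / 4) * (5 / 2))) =-4 / 1235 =-0.00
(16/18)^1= 8/9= 0.89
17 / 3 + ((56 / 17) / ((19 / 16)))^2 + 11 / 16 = 14.05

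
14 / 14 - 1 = 0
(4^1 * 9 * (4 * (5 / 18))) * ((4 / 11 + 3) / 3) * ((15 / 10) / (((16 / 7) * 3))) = 1295 / 132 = 9.81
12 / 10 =6 / 5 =1.20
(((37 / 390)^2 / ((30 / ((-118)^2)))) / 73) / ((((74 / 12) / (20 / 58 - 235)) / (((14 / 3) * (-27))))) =2454098038 / 8944325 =274.37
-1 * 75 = -75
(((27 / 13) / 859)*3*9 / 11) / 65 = 729 / 7984405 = 0.00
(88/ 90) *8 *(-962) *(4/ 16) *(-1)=84656/ 45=1881.24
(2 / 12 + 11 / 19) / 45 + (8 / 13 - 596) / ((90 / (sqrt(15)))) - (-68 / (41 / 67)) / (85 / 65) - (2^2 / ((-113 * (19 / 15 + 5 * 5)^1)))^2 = 1771738044861601 / 20845895521986 - 86 * sqrt(15) / 13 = 59.37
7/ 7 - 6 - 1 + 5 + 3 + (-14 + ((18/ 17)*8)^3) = 2927028/ 4913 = 595.77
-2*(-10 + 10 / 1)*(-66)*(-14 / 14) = 0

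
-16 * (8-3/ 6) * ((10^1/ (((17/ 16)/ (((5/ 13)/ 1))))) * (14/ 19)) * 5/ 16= -420000/ 4199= -100.02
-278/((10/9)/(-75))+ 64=18829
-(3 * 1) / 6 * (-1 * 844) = 422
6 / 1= 6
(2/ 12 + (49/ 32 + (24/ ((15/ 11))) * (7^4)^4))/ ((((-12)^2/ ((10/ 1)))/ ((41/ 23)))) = 72406046796570.50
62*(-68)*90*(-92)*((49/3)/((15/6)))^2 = 7450245376/5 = 1490049075.20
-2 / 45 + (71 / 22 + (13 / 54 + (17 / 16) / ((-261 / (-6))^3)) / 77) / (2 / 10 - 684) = -85238482309 / 1733594752890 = -0.05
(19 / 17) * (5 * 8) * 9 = 6840 / 17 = 402.35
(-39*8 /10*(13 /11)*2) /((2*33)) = -1.12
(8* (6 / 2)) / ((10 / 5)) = 12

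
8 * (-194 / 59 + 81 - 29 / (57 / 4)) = 2036008 / 3363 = 605.41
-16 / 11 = -1.45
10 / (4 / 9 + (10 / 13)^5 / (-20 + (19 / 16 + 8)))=2890516005 / 121267378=23.84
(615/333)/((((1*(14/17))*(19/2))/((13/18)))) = 45305/265734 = 0.17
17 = 17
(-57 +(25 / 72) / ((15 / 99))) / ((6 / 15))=-6565 / 48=-136.77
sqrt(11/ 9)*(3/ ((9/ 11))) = 11*sqrt(11)/ 9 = 4.05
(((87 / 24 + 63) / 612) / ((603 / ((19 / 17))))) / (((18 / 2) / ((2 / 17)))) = 10127 / 3839450544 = 0.00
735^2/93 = 180075/31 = 5808.87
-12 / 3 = -4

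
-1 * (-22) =22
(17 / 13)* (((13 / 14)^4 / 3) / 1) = 37349 / 115248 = 0.32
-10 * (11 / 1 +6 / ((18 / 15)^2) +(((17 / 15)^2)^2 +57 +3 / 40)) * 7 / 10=-209482301 / 405000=-517.24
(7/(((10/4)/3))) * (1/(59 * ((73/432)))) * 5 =18144/4307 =4.21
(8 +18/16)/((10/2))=73/40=1.82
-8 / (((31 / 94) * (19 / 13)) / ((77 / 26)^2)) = -1114652 / 7657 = -145.57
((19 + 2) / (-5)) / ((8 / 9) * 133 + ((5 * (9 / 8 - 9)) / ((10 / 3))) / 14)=-6048 / 169025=-0.04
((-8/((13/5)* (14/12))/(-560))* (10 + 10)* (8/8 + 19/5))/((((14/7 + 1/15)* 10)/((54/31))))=23328/612157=0.04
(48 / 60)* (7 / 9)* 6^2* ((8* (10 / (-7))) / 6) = -128 / 3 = -42.67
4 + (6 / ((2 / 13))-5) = 38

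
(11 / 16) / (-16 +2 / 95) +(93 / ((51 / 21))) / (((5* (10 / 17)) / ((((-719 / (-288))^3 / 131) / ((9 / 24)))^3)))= 229646696908598630108861034289 / 619464845966151394632558182400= 0.37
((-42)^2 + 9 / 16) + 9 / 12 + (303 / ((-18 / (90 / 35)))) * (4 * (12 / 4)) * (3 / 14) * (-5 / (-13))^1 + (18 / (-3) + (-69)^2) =66018705 / 10192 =6477.50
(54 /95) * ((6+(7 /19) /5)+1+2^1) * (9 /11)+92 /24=4796917 /595650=8.05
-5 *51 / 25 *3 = -30.60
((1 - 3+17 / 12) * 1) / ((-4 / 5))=35 / 48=0.73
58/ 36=29/ 18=1.61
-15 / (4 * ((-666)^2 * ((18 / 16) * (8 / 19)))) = -95 / 5322672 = -0.00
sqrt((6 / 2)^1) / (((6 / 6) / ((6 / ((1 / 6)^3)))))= 1296 * sqrt(3)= 2244.74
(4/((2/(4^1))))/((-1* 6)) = -4/3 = -1.33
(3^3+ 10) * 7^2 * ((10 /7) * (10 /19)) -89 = 24209 /19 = 1274.16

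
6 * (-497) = -2982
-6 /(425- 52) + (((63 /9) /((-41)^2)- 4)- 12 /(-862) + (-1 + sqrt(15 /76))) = -1350672662 /270242603 + sqrt(285) /38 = -4.55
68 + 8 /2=72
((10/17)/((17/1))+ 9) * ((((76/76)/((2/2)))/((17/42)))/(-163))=-109662/800819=-0.14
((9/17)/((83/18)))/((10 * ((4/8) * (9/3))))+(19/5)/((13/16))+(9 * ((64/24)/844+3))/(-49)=3919059349/948241385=4.13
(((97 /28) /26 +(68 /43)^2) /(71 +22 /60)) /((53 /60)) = 797765625 /19092853507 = 0.04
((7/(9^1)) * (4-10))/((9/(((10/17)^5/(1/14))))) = -19600000/38336139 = -0.51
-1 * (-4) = 4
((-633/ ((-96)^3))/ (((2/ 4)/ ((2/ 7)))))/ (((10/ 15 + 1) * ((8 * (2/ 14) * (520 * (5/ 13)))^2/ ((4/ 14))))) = 211/ 157286400000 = 0.00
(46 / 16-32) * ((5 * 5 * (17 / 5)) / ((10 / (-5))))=19805 / 16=1237.81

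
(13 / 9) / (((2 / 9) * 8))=13 / 16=0.81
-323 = -323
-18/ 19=-0.95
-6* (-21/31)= 126/31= 4.06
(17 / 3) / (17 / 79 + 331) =1343 / 78498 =0.02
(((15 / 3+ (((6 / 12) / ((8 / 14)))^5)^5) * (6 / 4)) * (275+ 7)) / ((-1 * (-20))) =80469712916272254168777681 / 755578637259143234191360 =106.50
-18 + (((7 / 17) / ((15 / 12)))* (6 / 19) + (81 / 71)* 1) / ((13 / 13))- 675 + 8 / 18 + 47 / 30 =-1423610963 / 2063970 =-689.74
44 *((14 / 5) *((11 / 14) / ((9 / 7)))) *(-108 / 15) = -13552 / 25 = -542.08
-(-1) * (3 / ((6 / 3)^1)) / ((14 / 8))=6 / 7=0.86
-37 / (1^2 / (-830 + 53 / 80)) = 2454839 / 80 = 30685.49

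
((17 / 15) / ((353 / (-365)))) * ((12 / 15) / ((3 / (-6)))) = 9928 / 5295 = 1.87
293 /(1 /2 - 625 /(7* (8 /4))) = -6.64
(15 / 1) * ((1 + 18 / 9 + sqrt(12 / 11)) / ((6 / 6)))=30 * sqrt(33) / 11 + 45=60.67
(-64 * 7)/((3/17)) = -7616/3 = -2538.67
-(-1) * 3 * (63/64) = 189/64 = 2.95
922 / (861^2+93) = 461 / 370707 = 0.00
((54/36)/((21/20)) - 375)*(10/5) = -5230/7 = -747.14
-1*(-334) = 334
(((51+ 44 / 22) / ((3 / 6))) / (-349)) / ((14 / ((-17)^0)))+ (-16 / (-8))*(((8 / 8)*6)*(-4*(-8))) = 938059 / 2443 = 383.98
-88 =-88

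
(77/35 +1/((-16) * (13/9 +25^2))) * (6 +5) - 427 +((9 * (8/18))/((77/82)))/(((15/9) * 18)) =-402.66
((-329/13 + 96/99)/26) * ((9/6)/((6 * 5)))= -10441/223080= -0.05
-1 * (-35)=35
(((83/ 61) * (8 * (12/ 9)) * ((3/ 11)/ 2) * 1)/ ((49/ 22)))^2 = 7054336/ 8934121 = 0.79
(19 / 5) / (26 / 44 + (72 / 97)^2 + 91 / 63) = 35396658 / 24091295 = 1.47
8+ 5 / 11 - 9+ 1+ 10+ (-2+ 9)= 192 / 11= 17.45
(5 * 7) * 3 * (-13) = -1365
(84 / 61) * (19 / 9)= 532 / 183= 2.91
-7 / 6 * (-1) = 7 / 6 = 1.17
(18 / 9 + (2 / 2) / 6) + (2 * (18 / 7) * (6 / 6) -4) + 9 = 517 / 42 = 12.31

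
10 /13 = 0.77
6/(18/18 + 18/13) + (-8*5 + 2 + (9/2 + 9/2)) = -821/31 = -26.48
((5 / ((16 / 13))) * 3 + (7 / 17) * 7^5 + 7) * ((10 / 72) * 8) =3146005 / 408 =7710.80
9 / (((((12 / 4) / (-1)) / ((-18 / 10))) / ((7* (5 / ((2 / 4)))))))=378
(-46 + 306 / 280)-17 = -8667 / 140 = -61.91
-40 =-40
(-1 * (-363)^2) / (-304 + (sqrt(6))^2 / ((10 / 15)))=131769 / 295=446.67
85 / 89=0.96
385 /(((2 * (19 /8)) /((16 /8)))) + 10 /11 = 163.01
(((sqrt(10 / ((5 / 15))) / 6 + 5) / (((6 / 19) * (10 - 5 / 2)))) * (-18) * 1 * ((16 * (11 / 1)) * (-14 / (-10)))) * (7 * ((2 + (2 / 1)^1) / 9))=-1310848 / 45 - 655424 * sqrt(30) / 675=-34448.33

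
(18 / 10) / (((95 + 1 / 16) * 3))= 16 / 2535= 0.01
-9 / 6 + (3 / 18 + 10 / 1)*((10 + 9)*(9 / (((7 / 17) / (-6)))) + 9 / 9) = -531799 / 21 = -25323.76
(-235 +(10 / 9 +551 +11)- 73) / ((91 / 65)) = 1640 / 9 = 182.22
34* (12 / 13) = 408 / 13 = 31.38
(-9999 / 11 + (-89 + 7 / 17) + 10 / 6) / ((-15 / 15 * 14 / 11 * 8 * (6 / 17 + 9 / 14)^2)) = 16621682 / 168507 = 98.64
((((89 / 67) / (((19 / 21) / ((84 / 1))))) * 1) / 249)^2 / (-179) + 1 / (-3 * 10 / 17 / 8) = -4.53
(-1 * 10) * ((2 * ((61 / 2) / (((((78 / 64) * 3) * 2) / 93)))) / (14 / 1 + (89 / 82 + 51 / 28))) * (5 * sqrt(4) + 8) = -2084033280 / 252317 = -8259.58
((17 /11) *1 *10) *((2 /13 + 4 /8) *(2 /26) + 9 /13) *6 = 128010 /1859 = 68.86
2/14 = 1/7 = 0.14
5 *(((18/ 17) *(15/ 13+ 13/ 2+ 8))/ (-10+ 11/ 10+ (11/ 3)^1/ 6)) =-824175/ 82433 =-10.00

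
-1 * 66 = -66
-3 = -3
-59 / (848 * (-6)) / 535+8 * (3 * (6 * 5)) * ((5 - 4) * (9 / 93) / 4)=1469925029 / 84384480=17.42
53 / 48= 1.10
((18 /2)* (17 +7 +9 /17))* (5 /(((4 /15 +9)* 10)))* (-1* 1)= -405 /34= -11.91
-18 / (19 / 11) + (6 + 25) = 391 / 19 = 20.58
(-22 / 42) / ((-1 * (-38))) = -11 / 798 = -0.01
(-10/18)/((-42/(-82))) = -205/189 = -1.08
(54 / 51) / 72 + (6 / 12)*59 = 2007 / 68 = 29.51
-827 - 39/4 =-3347/4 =-836.75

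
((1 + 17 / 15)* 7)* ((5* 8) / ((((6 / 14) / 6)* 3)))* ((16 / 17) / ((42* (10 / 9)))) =14336 / 255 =56.22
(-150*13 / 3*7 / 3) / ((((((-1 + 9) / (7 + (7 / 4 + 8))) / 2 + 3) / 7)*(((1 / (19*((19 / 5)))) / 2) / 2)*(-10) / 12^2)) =422595264 / 31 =13632105.29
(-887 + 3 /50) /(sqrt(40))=-44347* sqrt(10) /1000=-140.24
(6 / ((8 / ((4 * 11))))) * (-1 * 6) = -198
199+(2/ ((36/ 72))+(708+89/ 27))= 24686/ 27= 914.30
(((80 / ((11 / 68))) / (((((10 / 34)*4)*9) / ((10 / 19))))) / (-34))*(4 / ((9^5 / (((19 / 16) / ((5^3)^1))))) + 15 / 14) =-1368864004 / 1767041325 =-0.77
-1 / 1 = -1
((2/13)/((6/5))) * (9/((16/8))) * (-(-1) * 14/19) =105/247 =0.43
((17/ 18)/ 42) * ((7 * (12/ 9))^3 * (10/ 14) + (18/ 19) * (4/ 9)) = 1267078/ 96957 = 13.07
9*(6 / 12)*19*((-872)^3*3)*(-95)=16156989008640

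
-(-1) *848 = 848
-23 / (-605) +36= 21803 / 605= 36.04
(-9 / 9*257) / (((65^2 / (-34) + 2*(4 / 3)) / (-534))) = -13998276 / 12403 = -1128.62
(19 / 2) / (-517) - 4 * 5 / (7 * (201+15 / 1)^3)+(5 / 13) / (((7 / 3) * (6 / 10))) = 30385479547 / 118531340928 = 0.26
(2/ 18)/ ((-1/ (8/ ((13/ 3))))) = -8/ 39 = -0.21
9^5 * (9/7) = 531441/7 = 75920.14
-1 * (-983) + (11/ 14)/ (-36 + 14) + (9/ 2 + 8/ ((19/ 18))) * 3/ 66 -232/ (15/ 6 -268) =984.39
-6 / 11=-0.55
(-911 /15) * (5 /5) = -911 /15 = -60.73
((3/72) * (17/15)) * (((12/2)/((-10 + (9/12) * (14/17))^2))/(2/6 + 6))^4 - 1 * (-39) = 2725050027562649070082545651/69873077628676573906558805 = 39.00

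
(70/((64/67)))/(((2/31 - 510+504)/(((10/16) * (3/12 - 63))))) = 91232225/188416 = 484.21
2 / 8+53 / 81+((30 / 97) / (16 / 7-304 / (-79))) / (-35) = 12031307 / 13325472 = 0.90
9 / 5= 1.80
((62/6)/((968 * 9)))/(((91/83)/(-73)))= -187829/2378376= -0.08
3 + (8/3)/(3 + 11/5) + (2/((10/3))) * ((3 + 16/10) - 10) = 266/975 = 0.27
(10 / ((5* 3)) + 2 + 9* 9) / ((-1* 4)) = -251 / 12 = -20.92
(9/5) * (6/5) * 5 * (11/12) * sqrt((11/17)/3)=33 * sqrt(561)/170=4.60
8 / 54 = 4 / 27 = 0.15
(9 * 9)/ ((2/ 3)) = 243/ 2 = 121.50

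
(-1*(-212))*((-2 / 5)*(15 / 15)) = -84.80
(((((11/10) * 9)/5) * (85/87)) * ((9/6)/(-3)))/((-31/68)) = 9537/4495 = 2.12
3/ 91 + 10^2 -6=8557/ 91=94.03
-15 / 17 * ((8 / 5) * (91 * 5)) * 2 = -21840 / 17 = -1284.71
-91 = -91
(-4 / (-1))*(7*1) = 28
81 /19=4.26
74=74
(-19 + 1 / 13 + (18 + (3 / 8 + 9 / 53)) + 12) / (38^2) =64059 / 7959328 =0.01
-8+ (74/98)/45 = -17603/2205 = -7.98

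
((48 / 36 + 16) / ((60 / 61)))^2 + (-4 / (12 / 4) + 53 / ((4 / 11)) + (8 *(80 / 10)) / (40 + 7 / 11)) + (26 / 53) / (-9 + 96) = 846884055623 / 1855005300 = 456.54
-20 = -20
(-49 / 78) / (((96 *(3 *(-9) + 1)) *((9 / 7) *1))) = 343 / 1752192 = 0.00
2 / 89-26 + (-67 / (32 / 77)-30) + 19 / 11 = -6750213 / 31328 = -215.47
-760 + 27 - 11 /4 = -2943 /4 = -735.75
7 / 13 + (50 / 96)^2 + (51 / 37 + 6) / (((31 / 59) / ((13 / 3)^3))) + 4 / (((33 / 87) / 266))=165797653501 / 41989376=3948.56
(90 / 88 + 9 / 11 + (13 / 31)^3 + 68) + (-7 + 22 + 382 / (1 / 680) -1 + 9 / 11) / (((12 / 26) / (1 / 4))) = 1107219946475 / 7864824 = 140781.27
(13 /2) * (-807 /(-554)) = 10491 /1108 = 9.47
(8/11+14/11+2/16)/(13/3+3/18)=17/36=0.47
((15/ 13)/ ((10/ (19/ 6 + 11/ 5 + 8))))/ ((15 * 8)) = 401/ 31200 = 0.01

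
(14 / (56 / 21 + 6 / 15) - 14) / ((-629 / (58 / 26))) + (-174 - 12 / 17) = -174.67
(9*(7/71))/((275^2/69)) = 4347/5369375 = 0.00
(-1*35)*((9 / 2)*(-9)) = 1417.50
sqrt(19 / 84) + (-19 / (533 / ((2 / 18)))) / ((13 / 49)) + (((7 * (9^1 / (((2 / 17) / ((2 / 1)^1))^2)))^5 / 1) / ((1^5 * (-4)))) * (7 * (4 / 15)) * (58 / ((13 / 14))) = -58319181344444162395768.71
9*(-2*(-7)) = 126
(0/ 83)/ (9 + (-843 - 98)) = 0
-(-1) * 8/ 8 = 1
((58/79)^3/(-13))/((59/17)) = -3316904/378160913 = -0.01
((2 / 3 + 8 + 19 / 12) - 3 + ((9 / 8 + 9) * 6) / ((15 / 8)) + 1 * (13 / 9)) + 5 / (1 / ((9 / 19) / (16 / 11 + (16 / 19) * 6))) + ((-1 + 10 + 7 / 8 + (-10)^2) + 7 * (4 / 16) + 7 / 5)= 1890877 / 12240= 154.48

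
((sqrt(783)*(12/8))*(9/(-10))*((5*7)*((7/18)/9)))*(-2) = 49*sqrt(87)/4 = 114.26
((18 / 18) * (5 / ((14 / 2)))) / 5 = 0.14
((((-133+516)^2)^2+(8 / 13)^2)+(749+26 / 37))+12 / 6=134549949697178 / 6253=21517663473.08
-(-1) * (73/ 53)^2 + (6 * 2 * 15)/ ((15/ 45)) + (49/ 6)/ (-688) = 6283458551/ 11595552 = 541.89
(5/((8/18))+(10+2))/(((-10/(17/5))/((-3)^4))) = -128061/200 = -640.30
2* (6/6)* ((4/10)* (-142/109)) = -568/545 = -1.04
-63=-63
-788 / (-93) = 788 / 93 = 8.47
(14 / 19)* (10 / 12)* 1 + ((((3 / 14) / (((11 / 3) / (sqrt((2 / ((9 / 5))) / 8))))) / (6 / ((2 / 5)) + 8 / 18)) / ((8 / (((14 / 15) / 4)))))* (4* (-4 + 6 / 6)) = 35 / 57 - 27* sqrt(5) / 122320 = 0.61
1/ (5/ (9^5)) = 59049/ 5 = 11809.80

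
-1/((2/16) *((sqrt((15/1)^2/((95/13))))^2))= -152/585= -0.26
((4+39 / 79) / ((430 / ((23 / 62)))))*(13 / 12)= 21229 / 5054736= 0.00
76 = 76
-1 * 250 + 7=-243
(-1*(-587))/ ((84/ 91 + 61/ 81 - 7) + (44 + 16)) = 618111/ 57574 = 10.74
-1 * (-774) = 774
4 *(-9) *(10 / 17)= -360 / 17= -21.18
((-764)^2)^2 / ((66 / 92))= 15672246939136 / 33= 474916573913.21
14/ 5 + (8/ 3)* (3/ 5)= 22/ 5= 4.40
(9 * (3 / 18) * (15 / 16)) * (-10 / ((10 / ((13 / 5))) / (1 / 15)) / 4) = -39 / 640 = -0.06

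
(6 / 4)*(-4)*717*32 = -137664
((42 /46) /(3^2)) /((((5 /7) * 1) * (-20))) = -49 /6900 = -0.01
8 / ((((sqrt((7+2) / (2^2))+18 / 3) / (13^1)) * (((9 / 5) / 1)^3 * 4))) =1300 / 2187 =0.59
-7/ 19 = -0.37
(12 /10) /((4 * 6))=1 /20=0.05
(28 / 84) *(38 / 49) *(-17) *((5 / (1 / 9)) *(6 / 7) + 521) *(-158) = 399800356 / 1029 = 388532.90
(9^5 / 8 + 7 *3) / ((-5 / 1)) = -59217 / 40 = -1480.42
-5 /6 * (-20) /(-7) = -50 /21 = -2.38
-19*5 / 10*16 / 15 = -152 / 15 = -10.13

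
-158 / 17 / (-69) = 158 / 1173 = 0.13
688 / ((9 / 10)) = 764.44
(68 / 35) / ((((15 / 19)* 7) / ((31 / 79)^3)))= 38489972 / 1811918325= 0.02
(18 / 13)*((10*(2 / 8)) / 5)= 9 / 13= 0.69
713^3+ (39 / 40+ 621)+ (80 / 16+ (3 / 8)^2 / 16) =1855834746797 / 5120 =362467723.98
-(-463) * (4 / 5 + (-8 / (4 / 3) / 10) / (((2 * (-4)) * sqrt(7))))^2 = 1389 * sqrt(7) / 175 + 3322951 / 11200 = 317.69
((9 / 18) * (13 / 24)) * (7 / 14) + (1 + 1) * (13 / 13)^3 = 205 / 96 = 2.14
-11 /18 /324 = -11 /5832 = -0.00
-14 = -14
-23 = -23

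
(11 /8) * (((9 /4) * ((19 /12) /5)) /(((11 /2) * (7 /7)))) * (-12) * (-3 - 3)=513 /40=12.82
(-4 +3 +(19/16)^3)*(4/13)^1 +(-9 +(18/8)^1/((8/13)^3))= 22959/26624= 0.86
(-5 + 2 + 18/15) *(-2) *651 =11718/5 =2343.60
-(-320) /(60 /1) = 16 /3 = 5.33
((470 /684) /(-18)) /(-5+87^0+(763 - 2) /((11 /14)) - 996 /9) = -2585 /57821256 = -0.00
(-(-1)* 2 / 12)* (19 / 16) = 0.20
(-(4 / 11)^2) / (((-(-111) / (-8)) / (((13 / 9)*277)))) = 460928 / 120879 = 3.81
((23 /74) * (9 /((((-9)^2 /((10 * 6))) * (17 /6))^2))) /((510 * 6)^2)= 46 /2252811933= 0.00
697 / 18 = 38.72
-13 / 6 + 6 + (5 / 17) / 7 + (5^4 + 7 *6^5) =39313465 / 714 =55060.88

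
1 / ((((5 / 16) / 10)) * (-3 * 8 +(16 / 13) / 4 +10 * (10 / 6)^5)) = 50544 / 165703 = 0.31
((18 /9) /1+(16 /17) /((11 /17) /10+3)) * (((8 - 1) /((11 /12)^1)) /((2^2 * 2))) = 12621 /5731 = 2.20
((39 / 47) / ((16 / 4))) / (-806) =-0.00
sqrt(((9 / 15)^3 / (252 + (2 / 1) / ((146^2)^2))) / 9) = 10658 * sqrt(1717525615710) / 1431271346425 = 0.01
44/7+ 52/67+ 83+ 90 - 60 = 56309/469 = 120.06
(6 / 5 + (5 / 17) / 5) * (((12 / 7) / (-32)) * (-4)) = 321 / 1190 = 0.27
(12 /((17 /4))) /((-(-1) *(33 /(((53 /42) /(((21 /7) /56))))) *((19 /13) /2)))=2.76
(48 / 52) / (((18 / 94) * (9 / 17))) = 3196 / 351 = 9.11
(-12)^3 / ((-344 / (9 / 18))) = 108 / 43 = 2.51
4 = 4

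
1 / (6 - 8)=-0.50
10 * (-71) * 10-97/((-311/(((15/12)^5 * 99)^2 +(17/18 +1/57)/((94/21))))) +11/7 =2780760291252271/130116747264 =21371.27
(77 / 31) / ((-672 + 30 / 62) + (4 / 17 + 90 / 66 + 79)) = -14399 / 3425547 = -0.00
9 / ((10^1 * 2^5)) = 9 / 320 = 0.03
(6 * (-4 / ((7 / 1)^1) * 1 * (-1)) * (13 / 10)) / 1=156 / 35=4.46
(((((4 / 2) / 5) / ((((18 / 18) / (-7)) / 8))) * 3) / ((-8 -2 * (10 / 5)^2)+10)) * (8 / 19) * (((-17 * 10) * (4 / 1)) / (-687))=4.67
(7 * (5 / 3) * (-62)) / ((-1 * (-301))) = -310 / 129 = -2.40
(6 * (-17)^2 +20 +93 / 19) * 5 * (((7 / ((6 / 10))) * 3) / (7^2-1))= 5848325 / 912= 6412.64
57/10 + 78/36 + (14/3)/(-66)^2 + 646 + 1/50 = 53406281/81675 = 653.89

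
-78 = -78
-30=-30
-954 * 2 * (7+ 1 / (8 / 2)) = -13833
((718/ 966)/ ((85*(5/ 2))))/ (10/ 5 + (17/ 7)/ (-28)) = 20104/ 10996875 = 0.00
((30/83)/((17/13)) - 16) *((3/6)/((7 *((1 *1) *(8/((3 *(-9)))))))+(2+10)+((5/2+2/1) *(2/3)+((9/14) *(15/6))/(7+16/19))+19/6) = -10068971891/35320152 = -285.08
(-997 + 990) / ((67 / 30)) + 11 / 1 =527 / 67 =7.87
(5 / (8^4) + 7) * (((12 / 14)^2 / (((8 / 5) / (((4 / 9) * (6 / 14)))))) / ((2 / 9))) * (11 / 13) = 42585345 / 18264064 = 2.33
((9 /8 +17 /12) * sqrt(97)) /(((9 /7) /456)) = 8113 * sqrt(97) /9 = 8878.20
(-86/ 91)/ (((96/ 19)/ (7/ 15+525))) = -459971/ 4680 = -98.28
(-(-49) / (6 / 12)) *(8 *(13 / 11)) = 10192 / 11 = 926.55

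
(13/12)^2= 169/144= 1.17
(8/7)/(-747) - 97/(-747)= 671/5229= 0.13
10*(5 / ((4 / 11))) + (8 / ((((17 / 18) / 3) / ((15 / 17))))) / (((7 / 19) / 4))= 1541285 / 4046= 380.94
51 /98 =0.52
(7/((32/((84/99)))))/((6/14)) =343/792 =0.43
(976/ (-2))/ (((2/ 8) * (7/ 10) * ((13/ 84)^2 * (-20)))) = 983808/ 169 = 5821.35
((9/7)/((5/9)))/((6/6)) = 81/35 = 2.31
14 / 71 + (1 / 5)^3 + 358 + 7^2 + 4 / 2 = 3631696 / 8875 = 409.21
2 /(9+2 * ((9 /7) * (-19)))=-14 /279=-0.05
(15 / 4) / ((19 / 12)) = 45 / 19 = 2.37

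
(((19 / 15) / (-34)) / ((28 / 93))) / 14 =-589 / 66640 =-0.01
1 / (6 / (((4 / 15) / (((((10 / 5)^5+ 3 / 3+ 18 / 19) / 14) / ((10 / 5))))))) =1064 / 29025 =0.04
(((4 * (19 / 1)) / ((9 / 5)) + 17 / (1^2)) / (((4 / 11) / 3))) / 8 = 61.07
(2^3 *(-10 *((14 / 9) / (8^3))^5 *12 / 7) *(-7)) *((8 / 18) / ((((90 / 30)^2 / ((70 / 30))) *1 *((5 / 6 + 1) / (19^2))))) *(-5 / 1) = -1061782225 / 37661608293433344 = -0.00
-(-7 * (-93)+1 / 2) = -1303 / 2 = -651.50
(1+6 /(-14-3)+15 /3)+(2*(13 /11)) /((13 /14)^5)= 9.07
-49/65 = -0.75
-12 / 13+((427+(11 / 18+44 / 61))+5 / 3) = 6124631 / 14274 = 429.08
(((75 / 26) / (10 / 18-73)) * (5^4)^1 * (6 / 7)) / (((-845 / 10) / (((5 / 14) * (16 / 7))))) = 25312500 / 122832073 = 0.21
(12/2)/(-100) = -0.06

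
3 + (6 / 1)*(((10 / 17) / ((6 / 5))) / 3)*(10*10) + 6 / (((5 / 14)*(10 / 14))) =158813 / 1275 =124.56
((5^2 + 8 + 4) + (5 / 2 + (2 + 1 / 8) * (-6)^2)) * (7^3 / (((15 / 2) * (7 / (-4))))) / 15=-45472 / 225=-202.10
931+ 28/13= 12131/13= 933.15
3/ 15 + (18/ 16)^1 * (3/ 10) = 0.54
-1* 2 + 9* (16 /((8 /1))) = 16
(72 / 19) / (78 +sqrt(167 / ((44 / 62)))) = 123552 / 2444749 - 72* sqrt(113894) / 2444749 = 0.04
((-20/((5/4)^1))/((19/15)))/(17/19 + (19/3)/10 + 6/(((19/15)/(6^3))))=-7200/584071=-0.01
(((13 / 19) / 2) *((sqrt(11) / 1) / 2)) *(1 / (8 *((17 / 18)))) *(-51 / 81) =-13 *sqrt(11) / 912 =-0.05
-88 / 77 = -8 / 7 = -1.14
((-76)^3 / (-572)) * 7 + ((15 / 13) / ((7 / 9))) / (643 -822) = 962563139 / 179179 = 5372.08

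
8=8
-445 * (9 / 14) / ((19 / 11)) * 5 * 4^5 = -112780800 / 133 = -847975.94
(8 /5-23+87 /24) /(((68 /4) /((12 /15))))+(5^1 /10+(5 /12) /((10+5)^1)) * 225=200453 /1700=117.91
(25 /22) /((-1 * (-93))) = 0.01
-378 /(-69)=126 /23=5.48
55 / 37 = 1.49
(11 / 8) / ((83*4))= 11 / 2656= 0.00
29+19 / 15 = 454 / 15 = 30.27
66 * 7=462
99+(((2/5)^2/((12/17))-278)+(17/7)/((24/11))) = -746173/4200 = -177.66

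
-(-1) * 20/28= 5/7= 0.71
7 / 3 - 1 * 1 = 4 / 3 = 1.33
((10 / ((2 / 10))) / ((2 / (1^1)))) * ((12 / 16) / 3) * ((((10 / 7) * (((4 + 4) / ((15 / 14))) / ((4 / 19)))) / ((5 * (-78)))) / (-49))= 95 / 5733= 0.02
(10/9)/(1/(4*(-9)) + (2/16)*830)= 20/1867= 0.01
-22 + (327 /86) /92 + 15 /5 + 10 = -70881 /7912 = -8.96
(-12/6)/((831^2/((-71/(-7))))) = -142/4833927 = -0.00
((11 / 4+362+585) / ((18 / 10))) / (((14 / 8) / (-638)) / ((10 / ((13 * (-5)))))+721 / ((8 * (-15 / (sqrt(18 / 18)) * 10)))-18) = -302970250 / 10670361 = -28.39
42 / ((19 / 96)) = 212.21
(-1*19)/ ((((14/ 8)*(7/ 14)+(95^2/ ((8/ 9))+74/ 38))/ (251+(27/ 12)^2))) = -1479017/ 3087408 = -0.48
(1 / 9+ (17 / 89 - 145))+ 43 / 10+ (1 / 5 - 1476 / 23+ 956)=27694493 / 36846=751.63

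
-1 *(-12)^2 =-144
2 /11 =0.18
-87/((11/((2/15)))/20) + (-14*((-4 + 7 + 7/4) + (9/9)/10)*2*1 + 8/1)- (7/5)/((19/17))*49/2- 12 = -400403/2090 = -191.58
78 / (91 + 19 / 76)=312 / 365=0.85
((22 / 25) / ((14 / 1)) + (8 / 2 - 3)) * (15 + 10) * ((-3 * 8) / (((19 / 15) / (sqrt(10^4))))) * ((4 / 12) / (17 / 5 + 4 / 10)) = -11160000 / 2527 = -4416.30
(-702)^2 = 492804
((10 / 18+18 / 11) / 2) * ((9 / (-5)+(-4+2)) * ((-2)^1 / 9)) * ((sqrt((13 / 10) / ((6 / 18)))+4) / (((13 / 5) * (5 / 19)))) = 78337 * sqrt(390) / 579150+313348 / 57915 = 8.08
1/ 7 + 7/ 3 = 52/ 21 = 2.48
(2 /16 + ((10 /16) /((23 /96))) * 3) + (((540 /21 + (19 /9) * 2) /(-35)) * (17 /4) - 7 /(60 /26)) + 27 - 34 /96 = 22662253 /811440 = 27.93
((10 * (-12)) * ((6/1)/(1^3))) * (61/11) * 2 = -87840/11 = -7985.45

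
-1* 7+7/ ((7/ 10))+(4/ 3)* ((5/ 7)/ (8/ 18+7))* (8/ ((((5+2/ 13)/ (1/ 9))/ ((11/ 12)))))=3.02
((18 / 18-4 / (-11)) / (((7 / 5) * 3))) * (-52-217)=-87.34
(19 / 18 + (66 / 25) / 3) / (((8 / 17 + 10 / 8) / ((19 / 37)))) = 0.58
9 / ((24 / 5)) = 15 / 8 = 1.88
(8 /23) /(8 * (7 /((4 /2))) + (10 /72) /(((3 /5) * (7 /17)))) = 6048 /496639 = 0.01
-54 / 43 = -1.26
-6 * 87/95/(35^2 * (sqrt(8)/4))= -522 * sqrt(2)/116375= -0.01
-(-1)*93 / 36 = 31 / 12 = 2.58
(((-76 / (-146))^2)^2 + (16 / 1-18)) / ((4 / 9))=-246201057 / 56796482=-4.33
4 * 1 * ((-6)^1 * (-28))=672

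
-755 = -755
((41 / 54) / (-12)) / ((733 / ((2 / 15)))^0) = -41 / 648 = -0.06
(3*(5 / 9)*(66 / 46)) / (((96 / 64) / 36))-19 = 883 / 23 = 38.39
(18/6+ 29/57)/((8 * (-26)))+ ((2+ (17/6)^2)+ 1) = 97909/8892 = 11.01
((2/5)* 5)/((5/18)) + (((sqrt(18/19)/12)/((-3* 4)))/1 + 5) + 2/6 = 188/15 - sqrt(38)/912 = 12.53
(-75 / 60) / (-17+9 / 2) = 1 / 10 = 0.10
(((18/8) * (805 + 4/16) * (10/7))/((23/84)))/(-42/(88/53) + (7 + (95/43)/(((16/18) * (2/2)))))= -164541564/275195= -597.91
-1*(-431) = 431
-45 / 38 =-1.18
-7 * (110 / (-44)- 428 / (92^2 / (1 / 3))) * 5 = 88.09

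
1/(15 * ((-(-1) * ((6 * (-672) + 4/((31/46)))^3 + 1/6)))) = -59582/58324164507514405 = -0.00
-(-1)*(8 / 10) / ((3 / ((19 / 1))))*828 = 20976 / 5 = 4195.20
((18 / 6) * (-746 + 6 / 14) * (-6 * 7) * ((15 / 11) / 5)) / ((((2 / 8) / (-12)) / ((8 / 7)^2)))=-865769472 / 539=-1606251.34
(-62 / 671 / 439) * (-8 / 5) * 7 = 0.00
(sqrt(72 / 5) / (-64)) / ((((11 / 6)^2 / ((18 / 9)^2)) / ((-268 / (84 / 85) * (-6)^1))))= -30753 * sqrt(10) / 847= -114.82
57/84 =19/28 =0.68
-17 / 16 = -1.06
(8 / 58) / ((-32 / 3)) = -3 / 232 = -0.01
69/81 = 23/27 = 0.85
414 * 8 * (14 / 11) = 4215.27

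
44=44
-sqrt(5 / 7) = -sqrt(35) / 7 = -0.85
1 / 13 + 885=885.08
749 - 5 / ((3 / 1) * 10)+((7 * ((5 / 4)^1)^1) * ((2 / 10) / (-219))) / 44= 28863025 / 38544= 748.83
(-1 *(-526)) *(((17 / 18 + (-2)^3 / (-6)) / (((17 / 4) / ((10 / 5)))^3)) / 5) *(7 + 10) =5520896 / 13005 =424.52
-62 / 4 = -31 / 2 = -15.50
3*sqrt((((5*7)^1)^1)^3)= 105*sqrt(35)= 621.19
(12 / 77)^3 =1728 / 456533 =0.00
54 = 54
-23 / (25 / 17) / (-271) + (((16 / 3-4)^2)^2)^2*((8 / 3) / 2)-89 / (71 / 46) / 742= 13.30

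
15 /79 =0.19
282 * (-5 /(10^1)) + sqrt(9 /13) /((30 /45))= -141 + 9 * sqrt(13) /26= -139.75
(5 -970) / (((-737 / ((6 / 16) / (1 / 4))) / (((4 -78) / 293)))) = -107115 / 215941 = -0.50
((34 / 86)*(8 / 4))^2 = 1156 / 1849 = 0.63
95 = 95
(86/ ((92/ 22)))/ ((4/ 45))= 21285/ 92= 231.36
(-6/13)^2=0.21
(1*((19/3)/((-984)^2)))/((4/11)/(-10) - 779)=-1045/124460594496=-0.00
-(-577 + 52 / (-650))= 14427 / 25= 577.08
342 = 342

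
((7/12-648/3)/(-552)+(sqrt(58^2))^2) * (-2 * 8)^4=45641156608/207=220488679.27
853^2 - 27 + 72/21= 5093098/7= 727585.43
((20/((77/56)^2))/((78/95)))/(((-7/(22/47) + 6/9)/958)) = -116492800/134849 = -863.88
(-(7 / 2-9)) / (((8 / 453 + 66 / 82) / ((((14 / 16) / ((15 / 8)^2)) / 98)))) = 136202 / 8020425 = 0.02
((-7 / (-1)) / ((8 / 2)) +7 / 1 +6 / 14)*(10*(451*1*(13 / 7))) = 7533955 / 98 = 76877.09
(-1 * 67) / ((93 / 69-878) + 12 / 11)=16951 / 221517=0.08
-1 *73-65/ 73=-5394/ 73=-73.89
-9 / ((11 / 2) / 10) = -180 / 11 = -16.36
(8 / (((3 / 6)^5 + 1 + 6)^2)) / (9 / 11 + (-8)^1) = -90112 / 3999375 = -0.02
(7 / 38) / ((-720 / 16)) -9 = -15397 / 1710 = -9.00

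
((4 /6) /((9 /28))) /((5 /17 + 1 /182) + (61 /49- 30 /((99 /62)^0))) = -1212848 /16639803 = -0.07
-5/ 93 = -0.05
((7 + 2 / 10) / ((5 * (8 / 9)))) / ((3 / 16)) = 216 / 25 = 8.64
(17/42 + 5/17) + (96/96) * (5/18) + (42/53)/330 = 3056587/3121965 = 0.98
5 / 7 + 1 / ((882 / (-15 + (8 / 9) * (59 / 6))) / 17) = 14137 / 23814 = 0.59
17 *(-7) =-119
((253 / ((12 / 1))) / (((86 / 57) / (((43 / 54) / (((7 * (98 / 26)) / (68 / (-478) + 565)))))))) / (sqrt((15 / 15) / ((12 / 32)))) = 8436347491 * sqrt(6) / 141656256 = 145.88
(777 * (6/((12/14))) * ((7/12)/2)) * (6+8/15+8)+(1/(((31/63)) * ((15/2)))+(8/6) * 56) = 23130.25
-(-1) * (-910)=-910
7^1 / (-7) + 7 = 6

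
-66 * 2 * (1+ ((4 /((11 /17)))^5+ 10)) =-17468461548 /14641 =-1193119.43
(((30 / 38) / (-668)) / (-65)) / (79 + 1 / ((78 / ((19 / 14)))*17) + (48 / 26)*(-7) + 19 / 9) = 3213 / 12049737205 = 0.00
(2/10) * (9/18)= 1/10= 0.10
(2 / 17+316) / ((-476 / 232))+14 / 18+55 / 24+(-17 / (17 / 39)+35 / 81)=-248511485 / 1310904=-189.57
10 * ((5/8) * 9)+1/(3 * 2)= 677/12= 56.42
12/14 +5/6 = 71/42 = 1.69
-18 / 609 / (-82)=3 / 8323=0.00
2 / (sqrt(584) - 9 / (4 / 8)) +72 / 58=sqrt(146) / 65 +2601 / 1885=1.57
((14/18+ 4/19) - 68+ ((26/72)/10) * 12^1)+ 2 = -110429/1710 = -64.58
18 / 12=3 / 2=1.50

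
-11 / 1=-11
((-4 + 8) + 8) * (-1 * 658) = -7896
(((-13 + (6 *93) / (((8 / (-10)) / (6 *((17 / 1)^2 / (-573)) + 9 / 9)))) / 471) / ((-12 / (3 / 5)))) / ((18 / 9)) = -3407 / 45840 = -0.07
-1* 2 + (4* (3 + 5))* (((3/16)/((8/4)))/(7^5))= -33611/16807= -2.00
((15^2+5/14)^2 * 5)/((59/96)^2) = 114670368000/170569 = 672281.41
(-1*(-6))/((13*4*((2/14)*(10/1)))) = 21/260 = 0.08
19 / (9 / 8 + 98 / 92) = 8.67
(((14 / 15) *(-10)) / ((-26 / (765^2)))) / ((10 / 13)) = 273105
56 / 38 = 28 / 19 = 1.47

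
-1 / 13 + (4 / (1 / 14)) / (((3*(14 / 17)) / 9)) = 2651 / 13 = 203.92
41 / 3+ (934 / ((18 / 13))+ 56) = 6698 / 9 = 744.22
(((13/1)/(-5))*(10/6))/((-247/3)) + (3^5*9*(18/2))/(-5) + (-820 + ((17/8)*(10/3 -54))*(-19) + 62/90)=-2317214/855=-2710.19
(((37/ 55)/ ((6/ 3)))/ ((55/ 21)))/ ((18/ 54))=0.39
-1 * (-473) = 473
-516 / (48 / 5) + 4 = -199 / 4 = -49.75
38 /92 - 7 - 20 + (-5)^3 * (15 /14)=-25843 /161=-160.52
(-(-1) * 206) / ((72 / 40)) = 1030 / 9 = 114.44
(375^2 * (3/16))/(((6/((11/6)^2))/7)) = 13234375/128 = 103393.55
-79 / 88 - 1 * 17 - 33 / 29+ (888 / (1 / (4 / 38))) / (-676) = -19.17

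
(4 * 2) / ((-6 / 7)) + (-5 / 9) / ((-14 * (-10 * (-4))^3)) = -15052799 / 1612800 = -9.33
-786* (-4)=3144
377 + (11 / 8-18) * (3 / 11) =32777 / 88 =372.47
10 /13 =0.77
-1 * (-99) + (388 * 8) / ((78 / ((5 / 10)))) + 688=31469 / 39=806.90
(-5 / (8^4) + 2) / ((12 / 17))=46393 / 16384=2.83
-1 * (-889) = 889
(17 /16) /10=0.11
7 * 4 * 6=168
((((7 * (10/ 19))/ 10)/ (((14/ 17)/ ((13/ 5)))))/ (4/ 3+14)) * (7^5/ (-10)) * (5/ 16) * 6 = -33429123/ 139840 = -239.05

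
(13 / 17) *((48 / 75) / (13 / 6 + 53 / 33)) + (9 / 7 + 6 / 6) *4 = 2289632 / 246925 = 9.27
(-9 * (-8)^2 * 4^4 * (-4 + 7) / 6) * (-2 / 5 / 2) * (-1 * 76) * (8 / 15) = -14942208 / 25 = -597688.32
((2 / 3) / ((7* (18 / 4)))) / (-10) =-2 / 945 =-0.00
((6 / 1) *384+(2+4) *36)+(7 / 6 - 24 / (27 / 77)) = 44149 / 18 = 2452.72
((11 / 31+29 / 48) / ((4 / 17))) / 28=0.15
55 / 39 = 1.41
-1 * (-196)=196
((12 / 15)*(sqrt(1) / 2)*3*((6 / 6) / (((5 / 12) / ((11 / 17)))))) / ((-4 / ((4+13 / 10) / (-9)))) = 0.27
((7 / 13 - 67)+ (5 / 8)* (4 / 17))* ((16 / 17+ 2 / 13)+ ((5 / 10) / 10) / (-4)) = -560983229 / 7814560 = -71.79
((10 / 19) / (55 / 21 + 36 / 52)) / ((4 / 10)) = 0.40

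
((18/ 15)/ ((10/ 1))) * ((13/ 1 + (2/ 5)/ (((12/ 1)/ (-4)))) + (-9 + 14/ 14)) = 73/ 125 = 0.58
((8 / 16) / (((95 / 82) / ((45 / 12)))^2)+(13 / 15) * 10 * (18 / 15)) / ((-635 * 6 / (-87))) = 6548809 / 18338800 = 0.36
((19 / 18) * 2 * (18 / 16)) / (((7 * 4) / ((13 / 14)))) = 247 / 3136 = 0.08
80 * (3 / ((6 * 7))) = 5.71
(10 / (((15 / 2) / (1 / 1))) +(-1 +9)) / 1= 28 / 3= 9.33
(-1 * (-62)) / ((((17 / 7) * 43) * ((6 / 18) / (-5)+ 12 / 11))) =71610 / 123539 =0.58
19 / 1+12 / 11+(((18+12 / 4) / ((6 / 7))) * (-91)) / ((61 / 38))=-918450 / 671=-1368.78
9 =9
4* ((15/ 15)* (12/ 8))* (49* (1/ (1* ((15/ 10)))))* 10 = 1960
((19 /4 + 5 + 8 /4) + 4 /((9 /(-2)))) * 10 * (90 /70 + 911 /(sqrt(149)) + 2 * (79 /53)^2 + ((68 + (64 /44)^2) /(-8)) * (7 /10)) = 8061.79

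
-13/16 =-0.81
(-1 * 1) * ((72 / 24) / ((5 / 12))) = -36 / 5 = -7.20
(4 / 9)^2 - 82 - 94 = -14240 / 81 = -175.80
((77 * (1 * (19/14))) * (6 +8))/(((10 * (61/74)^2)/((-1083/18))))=-723027767/55815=-12954.00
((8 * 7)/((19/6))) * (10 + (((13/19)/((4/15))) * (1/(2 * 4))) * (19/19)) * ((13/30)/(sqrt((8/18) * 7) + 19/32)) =-8222760/483037 + 175418880 * sqrt(7)/9177703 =33.55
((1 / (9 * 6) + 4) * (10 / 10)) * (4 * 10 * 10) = 43400 / 27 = 1607.41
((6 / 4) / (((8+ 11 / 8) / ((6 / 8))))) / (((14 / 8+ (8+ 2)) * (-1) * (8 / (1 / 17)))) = -3 / 39950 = -0.00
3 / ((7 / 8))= 24 / 7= 3.43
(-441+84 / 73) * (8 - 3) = -2199.25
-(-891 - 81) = 972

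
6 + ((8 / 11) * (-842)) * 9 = -60558 / 11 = -5505.27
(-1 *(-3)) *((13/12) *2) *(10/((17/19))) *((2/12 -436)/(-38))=169975/204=833.21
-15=-15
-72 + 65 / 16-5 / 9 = -9863 / 144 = -68.49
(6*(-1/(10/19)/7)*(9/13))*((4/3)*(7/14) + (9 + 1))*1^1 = -5472/455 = -12.03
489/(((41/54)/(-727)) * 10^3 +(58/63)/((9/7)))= -28795743/19334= -1489.38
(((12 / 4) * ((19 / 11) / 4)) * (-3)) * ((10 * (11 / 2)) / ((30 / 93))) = -5301 / 8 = -662.62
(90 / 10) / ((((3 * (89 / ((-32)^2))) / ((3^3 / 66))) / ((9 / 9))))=13824 / 979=14.12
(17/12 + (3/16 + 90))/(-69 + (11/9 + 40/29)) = -382539/277280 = -1.38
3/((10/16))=4.80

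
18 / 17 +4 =86 / 17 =5.06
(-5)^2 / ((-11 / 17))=-425 / 11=-38.64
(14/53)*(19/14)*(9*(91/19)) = 819/53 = 15.45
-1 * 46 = -46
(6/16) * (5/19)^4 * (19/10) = 375/109744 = 0.00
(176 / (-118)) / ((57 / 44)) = -3872 / 3363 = -1.15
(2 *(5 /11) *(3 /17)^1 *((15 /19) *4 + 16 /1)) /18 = 1820 /10659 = 0.17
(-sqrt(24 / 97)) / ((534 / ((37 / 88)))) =-37 * sqrt(582) / 2279112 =-0.00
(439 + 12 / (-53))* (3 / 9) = 23255 / 159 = 146.26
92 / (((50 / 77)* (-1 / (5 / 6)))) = -1771 / 15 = -118.07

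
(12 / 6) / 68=1 / 34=0.03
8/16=1/2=0.50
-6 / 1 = -6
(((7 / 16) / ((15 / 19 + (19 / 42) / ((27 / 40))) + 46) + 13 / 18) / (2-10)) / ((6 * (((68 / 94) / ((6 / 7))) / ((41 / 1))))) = -103773056437 / 140181527808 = -0.74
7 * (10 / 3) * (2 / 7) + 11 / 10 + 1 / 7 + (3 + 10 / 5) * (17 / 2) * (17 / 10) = 33667 / 420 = 80.16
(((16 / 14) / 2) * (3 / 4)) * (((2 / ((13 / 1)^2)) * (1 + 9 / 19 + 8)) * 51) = 55080 / 22477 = 2.45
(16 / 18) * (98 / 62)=392 / 279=1.41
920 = 920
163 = 163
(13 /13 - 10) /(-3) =3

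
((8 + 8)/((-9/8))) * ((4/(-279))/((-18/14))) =-3584/22599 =-0.16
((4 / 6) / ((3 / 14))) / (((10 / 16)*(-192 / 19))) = -133 / 270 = -0.49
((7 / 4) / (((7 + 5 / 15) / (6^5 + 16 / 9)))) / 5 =12250 / 33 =371.21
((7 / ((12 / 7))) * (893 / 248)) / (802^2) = 43757 / 1914175104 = 0.00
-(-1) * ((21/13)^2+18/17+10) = 39269/2873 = 13.67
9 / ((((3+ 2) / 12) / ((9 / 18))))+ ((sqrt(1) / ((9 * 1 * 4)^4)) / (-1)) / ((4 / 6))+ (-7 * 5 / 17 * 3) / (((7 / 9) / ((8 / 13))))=7316406191 / 1237317120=5.91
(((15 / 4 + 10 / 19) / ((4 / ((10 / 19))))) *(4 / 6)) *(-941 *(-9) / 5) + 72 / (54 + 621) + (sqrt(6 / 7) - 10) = sqrt(42) / 7 + 67739177 / 108300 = 626.40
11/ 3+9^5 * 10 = 1771481/ 3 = 590493.67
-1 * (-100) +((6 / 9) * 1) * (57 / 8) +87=191.75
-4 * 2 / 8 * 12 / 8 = -3 / 2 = -1.50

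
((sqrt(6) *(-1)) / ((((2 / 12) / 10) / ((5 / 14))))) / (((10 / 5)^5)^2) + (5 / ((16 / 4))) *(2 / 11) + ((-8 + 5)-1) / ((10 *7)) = 131 / 770-75 *sqrt(6) / 3584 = 0.12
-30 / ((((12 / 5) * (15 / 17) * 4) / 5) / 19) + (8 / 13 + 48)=-89807 / 312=-287.84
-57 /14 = -4.07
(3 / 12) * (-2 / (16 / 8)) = -1 / 4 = -0.25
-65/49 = -1.33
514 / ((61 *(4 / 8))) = 1028 / 61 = 16.85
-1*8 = -8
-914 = -914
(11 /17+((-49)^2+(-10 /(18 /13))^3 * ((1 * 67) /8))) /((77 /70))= -373444895 /545292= -684.85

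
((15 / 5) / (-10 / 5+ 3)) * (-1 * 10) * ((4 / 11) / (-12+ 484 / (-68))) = 408 / 715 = 0.57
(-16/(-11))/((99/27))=48/121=0.40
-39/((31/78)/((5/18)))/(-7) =845/217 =3.89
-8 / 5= -1.60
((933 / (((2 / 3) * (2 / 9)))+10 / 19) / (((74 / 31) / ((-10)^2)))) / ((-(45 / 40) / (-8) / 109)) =34971298400 / 171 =204510516.96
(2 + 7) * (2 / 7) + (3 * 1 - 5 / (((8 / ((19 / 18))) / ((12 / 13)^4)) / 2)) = 922359 / 199927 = 4.61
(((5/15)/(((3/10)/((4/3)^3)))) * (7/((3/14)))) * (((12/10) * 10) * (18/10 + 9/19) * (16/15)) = 6422528/2565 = 2503.91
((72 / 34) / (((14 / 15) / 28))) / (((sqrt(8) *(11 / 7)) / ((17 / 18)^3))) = 10115 *sqrt(2) / 1188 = 12.04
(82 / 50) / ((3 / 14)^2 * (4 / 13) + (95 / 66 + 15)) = 1723722 / 17293475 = 0.10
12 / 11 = 1.09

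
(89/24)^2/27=7921/15552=0.51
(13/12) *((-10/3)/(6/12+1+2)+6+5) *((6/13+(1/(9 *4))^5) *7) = 76550181559/2176782336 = 35.17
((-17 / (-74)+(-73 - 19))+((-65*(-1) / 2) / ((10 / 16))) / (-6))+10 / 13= -99.67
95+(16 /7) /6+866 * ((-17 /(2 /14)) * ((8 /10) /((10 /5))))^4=4445756910.38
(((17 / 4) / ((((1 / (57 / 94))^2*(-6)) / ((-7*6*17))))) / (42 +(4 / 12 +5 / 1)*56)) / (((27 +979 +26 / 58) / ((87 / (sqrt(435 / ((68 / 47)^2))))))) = 51434197*sqrt(435) / 327719375960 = 0.00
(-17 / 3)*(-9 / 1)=51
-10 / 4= -5 / 2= -2.50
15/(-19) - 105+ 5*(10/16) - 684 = -119573/152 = -786.66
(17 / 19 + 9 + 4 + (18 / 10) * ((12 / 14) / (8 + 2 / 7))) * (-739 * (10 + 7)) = -487356459 / 2755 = -176898.90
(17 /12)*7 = 119 /12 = 9.92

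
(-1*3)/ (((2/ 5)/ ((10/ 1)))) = -75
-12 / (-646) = 6 / 323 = 0.02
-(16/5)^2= -256/25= -10.24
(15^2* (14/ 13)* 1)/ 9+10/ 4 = 765/ 26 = 29.42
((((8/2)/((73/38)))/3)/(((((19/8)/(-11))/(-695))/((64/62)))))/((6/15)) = 39142400/6789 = 5765.56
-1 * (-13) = 13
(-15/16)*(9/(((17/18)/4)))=-1215/34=-35.74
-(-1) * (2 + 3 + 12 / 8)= 13 / 2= 6.50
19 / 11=1.73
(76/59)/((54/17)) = 646/1593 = 0.41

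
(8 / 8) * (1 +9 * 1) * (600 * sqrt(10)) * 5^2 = 150000 * sqrt(10) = 474341.65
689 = 689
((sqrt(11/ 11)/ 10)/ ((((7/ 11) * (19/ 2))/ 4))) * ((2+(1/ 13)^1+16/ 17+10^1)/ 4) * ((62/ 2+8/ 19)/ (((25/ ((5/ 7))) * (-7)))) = -2699037/ 97731725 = -0.03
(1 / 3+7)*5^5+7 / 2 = 137521 / 6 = 22920.17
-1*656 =-656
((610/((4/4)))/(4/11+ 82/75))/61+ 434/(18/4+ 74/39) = 22403427/299899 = 74.70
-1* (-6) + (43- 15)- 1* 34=0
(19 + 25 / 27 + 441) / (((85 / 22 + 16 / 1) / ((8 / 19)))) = 115280 / 11799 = 9.77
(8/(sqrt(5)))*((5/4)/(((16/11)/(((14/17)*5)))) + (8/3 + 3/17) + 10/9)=7337*sqrt(5)/612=26.81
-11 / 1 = -11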